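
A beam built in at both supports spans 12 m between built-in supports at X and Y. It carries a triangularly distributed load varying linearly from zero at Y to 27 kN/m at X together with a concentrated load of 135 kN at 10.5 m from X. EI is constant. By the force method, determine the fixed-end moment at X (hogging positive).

Take the two fixed-end moments M_X, M_Y as redundants; the released structure is the simple span XY.
On the primary (simply-supported) span, the end slopes from the loading are:
  at X: triangular load, peak 27: w₀L³/(45EI) = 1037/EI
  at Y: triangular load, peak 27: 7w₀L³/(360EI) = 907.2/EI
  at X: point load 135 at a = 10.5: Pab(L + b)/(6LEI) = 398.7/EI
  at Y: point load 135 at a = 10.5: Pab(L + a)/(6LEI) = 664.5/EI
  θ_X0 = 1435/EI,  θ_Y0 = 1572/EI
Flexibility coefficients: a unit moment at one end gives L/(3EI) there and L/(6EI) at the far end, so f₁₁ = f₂₂ = 4/EI and f₁₂ = f₂₁ = 2/EI.
Compatibility — zero rotation at each built-in end:
  4 M_X + 2 M_Y = 1435
  2 M_X + 4 M_Y = 1572
Solving the pair gives M_X = 216.5 kN·m and M_Y = 284.6 kN·m (hogging).

M_X = 216.5 kN·m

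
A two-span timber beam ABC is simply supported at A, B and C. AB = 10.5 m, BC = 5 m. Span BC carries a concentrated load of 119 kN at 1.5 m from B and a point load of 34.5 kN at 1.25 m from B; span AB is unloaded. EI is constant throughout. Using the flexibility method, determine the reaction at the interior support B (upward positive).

R_B = 122 kN

Take M_B as the redundant. Released structure: two simple spans AB and BC with a hinge at B.
Discontinuity in slope at B on the released structure — sum the simple-span end rotations:
  span BC: point load 119 at a = 1.5: Pab(L + b)/(6LEI) = 177/EI
  span BC: point load 34.5 at a = 1.25: Pab(L + b)/(6LEI) = 47.17/EI
  relative rotation θ_0 = (0 + 224.2)/EI = 224.2/EI
A unit hogging moment at B produces rotation L₁/(3EI) + L₂/(3EI) = 5.167/EI.
Compatibility: M_B·(L₁+L₂)/(3EI) = θ_0, giving M_B = 43.39 kN·m (hogging).
Span AB, ΣM about A with M_B applied at B: R_B^{AB}·10.5 = 0 + 43.39, so R_B^{AB} = 4.132 kN and R_A = 0 − 4.132 = -4.132 kN.
Span BC, ΣM about C: R_B^{BC}·5 = 545.9 + 43.39, so R_B^{BC} = 117.9 kN and R_C = 153.5 − 117.9 = 35.65 kN.
R_B = 4.132 + 117.9 = 122 kN.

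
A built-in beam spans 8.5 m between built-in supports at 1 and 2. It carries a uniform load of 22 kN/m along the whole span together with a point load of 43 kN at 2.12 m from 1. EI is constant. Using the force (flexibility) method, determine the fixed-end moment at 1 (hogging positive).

Take the two fixed-end moments M_1, M_2 as redundants; the released structure is the simple span 12.
End rotations of the released simple span under the applied load (×1/EI):
  at 1: UDL 22: wL³/(24EI) = 562.9/EI
  at 2: UDL 22: wL³/(24EI) = 562.9/EI
  at 1: point load 43 at a = 2.12: Pab(L + b)/(6LEI) = 169.7/EI
  at 2: point load 43 at a = 2.12: Pab(L + a)/(6LEI) = 121.1/EI
  θ_10 = 732.6/EI,  θ_20 = 684.1/EI
Flexibility coefficients: a unit moment at one end gives L/(3EI) there and L/(6EI) at the far end, so f₁₁ = f₂₂ = 2.833/EI and f₁₂ = f₂₁ = 1.417/EI.
Compatibility — zero rotation at each built-in end:
  2.833 M_1 + 1.417 M_2 = 732.6
  1.417 M_1 + 2.833 M_2 = 684.1
Solving the pair gives M_1 = 183.8 kN·m and M_2 = 149.5 kN·m (hogging).

M_1 = 183.8 kN·m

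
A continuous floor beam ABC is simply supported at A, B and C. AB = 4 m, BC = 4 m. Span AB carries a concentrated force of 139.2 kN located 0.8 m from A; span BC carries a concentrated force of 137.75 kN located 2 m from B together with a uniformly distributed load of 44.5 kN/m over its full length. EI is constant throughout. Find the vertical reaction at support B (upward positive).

Insert a hinge at B; M_B is the redundant, and each span becomes simply supported.
Discontinuity in slope at B on the released structure — sum the simple-span end rotations:
  span AB: point load 139.2 at a = 0.8: Pab(L + a)/(6LEI) = 71.27/EI
  span BC: point load 137.75 at a = 2: Pab(L + b)/(6LEI) = 137.8/EI
  span BC: UDL 44.5: wL³/(24EI) = 118.7/EI
  relative rotation θ_0 = (71.27 + 256.4)/EI = 327.7/EI
A unit hogging moment at B produces rotation L₁/(3EI) + L₂/(3EI) = 2.667/EI.
Compatibility: M_B·(L₁+L₂)/(3EI) = θ_0, giving M_B = 122.9 kN·m (hogging).
Span AB, ΣM about A with M_B applied at B: R_B^{AB}·4 = 111.4 + 122.9, so R_B^{AB} = 58.56 kN and R_A = 139.2 − 58.56 = 80.64 kN.
Span BC, ΣM about C: R_B^{BC}·4 = 631.5 + 122.9, so R_B^{BC} = 188.6 kN and R_C = 315.8 − 188.6 = 127.2 kN.
R_B = 58.56 + 188.6 = 247.2 kN.

R_B = 247.2 kN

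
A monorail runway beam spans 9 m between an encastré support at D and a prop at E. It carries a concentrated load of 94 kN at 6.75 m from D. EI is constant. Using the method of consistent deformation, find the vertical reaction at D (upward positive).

Remove the prop at E; the released (primary) structure is a cantilever built in at D.
Primary-structure tip deflection at E by superposition:
  point load 94 at a = 6.75: Pa²(3L − a)/(6EI) = 14455/EI
Flexibility coefficient — unit upward force at E: δ_{EE} = L³/(3EI) = 243/EI.
The prop prevents deflection at E: R_E = δ_0/δ_{EE} = 14455/243 = 59.48 kN.
Vertical equilibrium: R_D = ΣP − R_E = 94 − 59.48 = 34.52 kN.

R_D = 34.52 kN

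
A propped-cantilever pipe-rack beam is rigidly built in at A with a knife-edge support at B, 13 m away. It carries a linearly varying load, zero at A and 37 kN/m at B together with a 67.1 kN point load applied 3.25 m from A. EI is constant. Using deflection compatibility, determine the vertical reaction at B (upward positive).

Remove the prop at B; the released (primary) structure is a cantilever built in at A.
Deflection at B on the released cantilever, summing each load's contribution:
  triangular load, peak 37 at the free end: 11w₀L⁴/(120EI) = 96869/EI
  point load 67.1 at a = 3.25: Pa²(3L − a)/(6EI) = 4223/EI
  δ_0 = 101092/EI
Flexibility coefficient — unit upward force at B: δ_{BB} = L³/(3EI) = 732.3/EI.
The prop prevents deflection at B: R_B = δ_0/δ_{BB} = 101092/732.3 = 138 kN.

R_B = 138 kN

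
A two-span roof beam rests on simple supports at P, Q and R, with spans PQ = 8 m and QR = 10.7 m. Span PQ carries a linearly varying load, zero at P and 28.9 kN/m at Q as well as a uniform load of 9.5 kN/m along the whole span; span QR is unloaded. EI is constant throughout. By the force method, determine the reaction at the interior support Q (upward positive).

R_Q = 133.7 kN

Insert a hinge at Q; M_Q is the redundant, and each span becomes simply supported.
End slopes at the hinge Q, treating each span as simply supported:
  span PQ: triangular load, peak 28.9: w₀L³/(45EI) = 328.8/EI
  span PQ: UDL 9.5: wL³/(24EI) = 202.7/EI
  relative rotation θ_0 = (531.5 + 0)/EI = 531.5/EI
A unit hogging moment at Q produces rotation L₁/(3EI) + L₂/(3EI) = 6.233/EI.
Slope continuity at Q: θ_0 = M_Q·6.233/EI, so M_Q = 531.5/6.233 = 85.26 kN·m (hogging).
Span PQ, ΣM about P with M_Q applied at Q: R_Q^{PQ}·8 = 920.5 + 85.26, so R_Q^{PQ} = 125.7 kN and R_P = 191.6 − 125.7 = 65.88 kN.
Span QR, ΣM about R: R_Q^{QR}·10.7 = 0 + 85.26, so R_Q^{QR} = 7.969 kN and R_R = 0 − 7.969 = -7.969 kN.
R_Q = 125.7 + 7.969 = 133.7 kN.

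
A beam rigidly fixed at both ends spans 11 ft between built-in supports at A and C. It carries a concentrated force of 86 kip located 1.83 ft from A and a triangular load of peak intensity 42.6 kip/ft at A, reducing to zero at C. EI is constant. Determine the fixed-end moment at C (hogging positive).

M_C = 193.6 kip·ft

Take the two fixed-end moments M_A, M_C as redundants; the released structure is the simple span AC.
On the primary (simply-supported) span, the end slopes from the loading are:
  at A: point load 86 at a = 1.83: Pab(L + b)/(6LEI) = 441/EI
  at C: point load 86 at a = 1.83: Pab(L + a)/(6LEI) = 280.5/EI
  at A: triangular load, peak 42.6: w₀L³/(45EI) = 1260/EI
  at C: triangular load, peak 42.6: 7w₀L³/(360EI) = 1103/EI
  θ_A0 = 1701/EI,  θ_C0 = 1383/EI
Flexibility coefficients: a unit moment at one end gives L/(3EI) there and L/(6EI) at the far end, so f₁₁ = f₂₂ = 3.667/EI and f₁₂ = f₂₁ = 1.833/EI.
Compatibility — zero rotation at each built-in end:
  3.667 M_A + 1.833 M_C = 1701
  1.833 M_A + 3.667 M_C = 1383
Solving the pair gives M_A = 367.1 kip·ft and M_C = 193.6 kip·ft (hogging).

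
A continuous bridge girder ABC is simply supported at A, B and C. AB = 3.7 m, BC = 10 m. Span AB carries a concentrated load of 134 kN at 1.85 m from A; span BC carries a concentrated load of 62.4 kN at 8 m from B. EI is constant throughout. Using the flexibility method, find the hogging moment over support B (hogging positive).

Release continuity at B by inserting a hinge; the redundant is the internal moment M_B. The primary structure is two simply-supported spans AB and BC.
End slopes at the hinge B, treating each span as simply supported:
  span AB: point load 134 at a = 1.85: Pab(L + a)/(6LEI) = 114.7/EI
  span BC: point load 62.4 at a = 8: Pab(L + b)/(6LEI) = 199.7/EI
  relative rotation θ_0 = (114.7 + 199.7)/EI = 314.3/EI
A unit hogging moment at B produces rotation L₁/(3EI) + L₂/(3EI) = 4.567/EI.
Compatibility: M_B·(L₁+L₂)/(3EI) = θ_0, giving M_B = 68.83 kN·m (hogging).

M_B = 68.83 kN·m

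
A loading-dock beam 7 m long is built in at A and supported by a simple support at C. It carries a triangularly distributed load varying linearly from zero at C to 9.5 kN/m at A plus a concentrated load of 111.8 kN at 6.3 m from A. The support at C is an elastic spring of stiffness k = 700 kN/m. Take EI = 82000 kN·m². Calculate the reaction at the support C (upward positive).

Take the reaction at C as the redundant and release it; the primary structure is a cantilever fixed at A.
Downward deflection at the released point C due to the loads:
  triangular load, peak 9.5 at the fixed end: w₀L⁴/(30EI) = 760.3/EI
  point load 111.8 at a = 6.3: Pa²(3L − a)/(6EI) = 10871/EI
  δ_0 = 11632/EI
Flexibility coefficient — unit upward force at C: δ_{CC} = L³/(3EI) = 114.3/EI.
With EI = 82000 kN·m²: δ_0 = 0.14185 m and δ_{CC} = 0.001394 m/kN.
Compatibility — the spring shortens by R_C/k under the reaction it provides: δ_0 − R_C·δ_{CC} = R_C/k. With 1/k = 0.001429 m/kN, R_C = δ_0 / (δ_{CC} + 1/k) = 0.14185 / (0.001394 + 0.001429) = 50.25 kN.

R_C = 50.25 kN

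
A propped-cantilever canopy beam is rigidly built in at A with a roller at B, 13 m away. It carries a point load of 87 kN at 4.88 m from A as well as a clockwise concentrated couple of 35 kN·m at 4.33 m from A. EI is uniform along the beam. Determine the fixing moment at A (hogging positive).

Release the roller at B. Primary structure: cantilever fixed at A.
Primary-structure tip deflection at B by superposition:
  point load 87 at a = 4.88: Pa²(3L − a)/(6EI) = 11782/EI
  clockwise couple 35 at a = 4.33: M₀a(2L − a)/(2EI) = 1642/EI
  δ_0 = 13424/EI
Flexibility coefficient — unit upward force at B: δ_{BB} = L³/(3EI) = 732.3/EI.
Compatibility at B: δ_0 − R_B·δ_{BB} = 0, so R_B = 13424/732.3 = 18.33 kN.
Moment equilibrium about A: M_A = Σ(load moments about A) − R_B·L = 459.6 − 18.33×13 = 221.3 kN·m.

M_A = 221.3 kN·m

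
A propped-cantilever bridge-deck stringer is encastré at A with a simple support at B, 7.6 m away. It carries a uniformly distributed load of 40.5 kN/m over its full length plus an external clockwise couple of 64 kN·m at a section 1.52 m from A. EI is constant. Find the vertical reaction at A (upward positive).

R_A = 187.8 kN

Release the roller at B. Primary structure: cantilever fixed at A.
Primary-structure tip deflection at B by superposition:
  UDL 40.5: wL⁴/(8EI) = 16890/EI
  clockwise couple 64 at a = 1.52: M₀a(2L − a)/(2EI) = 665.4/EI
  δ_0 = 17555/EI
Tip deflection under a unit load at B: L³/(3EI) = 146.3/EI.
The prop prevents deflection at B: R_B = δ_0/δ_{BB} = 17555/146.3 = 120 kN.
Vertical equilibrium: R_A = ΣP − R_B = 307.8 − 120 = 187.8 kN.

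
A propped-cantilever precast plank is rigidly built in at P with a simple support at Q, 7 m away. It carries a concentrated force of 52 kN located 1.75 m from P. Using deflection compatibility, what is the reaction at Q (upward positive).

Choose R_Q as the redundant. The primary structure is the cantilever fixed at P.
Free-end deflection of the primary structure under the applied loading (downward +):
  point load 52 at a = 1.75: Pa²(3L − a)/(6EI) = 510.9/EI
Flexibility coefficient — unit upward force at Q: δ_{QQ} = L³/(3EI) = 114.3/EI.
Compatibility at Q: δ_0 − R_Q·δ_{QQ} = 0, so R_Q = 510.9/114.3 = 4.469 kN.

R_Q = 4.469 kN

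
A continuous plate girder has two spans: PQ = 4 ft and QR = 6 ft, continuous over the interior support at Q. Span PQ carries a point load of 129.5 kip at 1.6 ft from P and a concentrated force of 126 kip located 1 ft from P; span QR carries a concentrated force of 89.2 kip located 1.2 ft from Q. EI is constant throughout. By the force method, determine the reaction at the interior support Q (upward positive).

R_Q = 198.3 kip

Take M_Q as the redundant. Released structure: two simple spans PQ and QR with a hinge at Q.
Discontinuity in slope at Q on the released structure — sum the simple-span end rotations:
  span PQ: point load 129.5 at a = 1.6: Pab(L + a)/(6LEI) = 116/EI
  span PQ: point load 126 at a = 1: Pab(L + a)/(6LEI) = 78.75/EI
  span QR: point load 89.2 at a = 1.2: Pab(L + b)/(6LEI) = 154.1/EI
  relative rotation θ_0 = (194.8 + 154.1)/EI = 348.9/EI
A unit hogging moment at Q produces rotation L₁/(3EI) + L₂/(3EI) = 3.333/EI.
Compatibility: M_Q·(L₁+L₂)/(3EI) = θ_0, giving M_Q = 104.7 kip·ft (hogging).
Span PQ, ΣM about P with M_Q applied at Q: R_Q^{PQ}·4 = 333.2 + 104.7, so R_Q^{PQ} = 109.5 kip and R_P = 255.5 − 109.5 = 146 kip.
Span QR, ΣM about R: R_Q^{QR}·6 = 428.2 + 104.7, so R_Q^{QR} = 88.81 kip and R_R = 89.2 − 88.81 = 0.394 kip.
R_Q = 109.5 + 88.81 = 198.3 kip.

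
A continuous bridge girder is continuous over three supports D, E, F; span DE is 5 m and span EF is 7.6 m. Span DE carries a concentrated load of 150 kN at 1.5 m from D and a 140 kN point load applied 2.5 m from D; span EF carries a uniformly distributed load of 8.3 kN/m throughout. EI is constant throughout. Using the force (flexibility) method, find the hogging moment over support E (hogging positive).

M_E = 128.9 kN·m

Insert a hinge at E; M_E is the redundant, and each span becomes simply supported.
End slopes at the hinge E, treating each span as simply supported:
  span DE: point load 150 at a = 1.5: Pab(L + a)/(6LEI) = 170.6/EI
  span DE: point load 140 at a = 2.5: Pab(L + a)/(6LEI) = 218.8/EI
  span EF: UDL 8.3: wL³/(24EI) = 151.8/EI
  relative rotation θ_0 = (389.4 + 151.8)/EI = 541.2/EI
A unit hogging moment at E produces rotation L₁/(3EI) + L₂/(3EI) = 4.2/EI.
Slope continuity at E: θ_0 = M_E·4.2/EI, so M_E = 541.2/4.2 = 128.9 kN·m (hogging).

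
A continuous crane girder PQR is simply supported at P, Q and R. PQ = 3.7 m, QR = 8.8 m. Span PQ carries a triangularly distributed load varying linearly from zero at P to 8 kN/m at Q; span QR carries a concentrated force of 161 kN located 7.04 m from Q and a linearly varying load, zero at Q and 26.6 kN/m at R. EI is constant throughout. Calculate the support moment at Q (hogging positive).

Take M_Q as the redundant. Released structure: two simple spans PQ and QR with a hinge at Q.
End slopes at the hinge Q, treating each span as simply supported:
  span PQ: triangular load, peak 8: w₀L³/(45EI) = 9.005/EI
  span QR: point load 161 at a = 7.04: Pab(L + b)/(6LEI) = 399/EI
  span QR: triangular load, peak 26.6: 7w₀L³/(360EI) = 352.5/EI
  relative rotation θ_0 = (9.005 + 751.4)/EI = 760.4/EI
A unit hogging moment at Q produces rotation L₁/(3EI) + L₂/(3EI) = 4.167/EI.
Compatibility: M_Q·(L₁+L₂)/(3EI) = θ_0, giving M_Q = 182.5 kN·m (hogging).

M_Q = 182.5 kN·m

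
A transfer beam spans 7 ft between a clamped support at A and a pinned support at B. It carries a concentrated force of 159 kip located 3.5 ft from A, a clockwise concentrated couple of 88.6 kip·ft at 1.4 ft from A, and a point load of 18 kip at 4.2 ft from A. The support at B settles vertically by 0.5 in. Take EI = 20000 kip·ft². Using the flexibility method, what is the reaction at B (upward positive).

R_B = 57.01 kip

Take the reaction at B as the redundant and release it; the primary structure is a cantilever fixed at A.
Deflection at B on the released cantilever, summing each load's contribution:
  point load 159 at a = 3.5: Pa²(3L − a)/(6EI) = 5681/EI
  clockwise couple 88.6 at a = 1.4: M₀a(2L − a)/(2EI) = 781.5/EI
  point load 18 at a = 4.2: Pa²(3L − a)/(6EI) = 889.1/EI
  δ_0 = 7351/EI
Flexibility coefficient — unit upward force at B: δ_{BB} = L³/(3EI) = 114.3/EI.
With EI = 20000 kip·ft²: δ_0 = 0.36757 ft and δ_{BB} = 0.005717 ft/kip.
Compatibility — the beam at B must follow the support down by 0.04167 ft: δ_0 − R_B·δ_{BB} = 0.04167, so R_B = (0.36757 − 0.04167)/0.005717 = 57.01 kip.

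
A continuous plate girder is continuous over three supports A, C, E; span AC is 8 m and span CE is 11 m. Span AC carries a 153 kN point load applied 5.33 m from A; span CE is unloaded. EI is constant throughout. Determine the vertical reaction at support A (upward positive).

Release continuity at C by inserting a hinge; the redundant is the internal moment M_C. The primary structure is two simply-supported spans AC and CE.
Discontinuity in slope at C on the released structure — sum the simple-span end rotations:
  span AC: point load 153 at a = 5.33: Pab(L + a)/(6LEI) = 604.7/EI
  relative rotation θ_0 = (604.7 + 0)/EI = 604.7/EI
A unit hogging moment at C produces rotation L₁/(3EI) + L₂/(3EI) = 6.333/EI.
Compatibility: M_C·(L₁+L₂)/(3EI) = θ_0, giving M_C = 95.47 kN·m (hogging).
Span AC, ΣM about A with M_C applied at C: R_C^{AC}·8 = 815.5 + 95.47, so R_C^{AC} = 113.9 kN and R_A = 153 − 113.9 = 39.13 kN.

R_A = 39.13 kN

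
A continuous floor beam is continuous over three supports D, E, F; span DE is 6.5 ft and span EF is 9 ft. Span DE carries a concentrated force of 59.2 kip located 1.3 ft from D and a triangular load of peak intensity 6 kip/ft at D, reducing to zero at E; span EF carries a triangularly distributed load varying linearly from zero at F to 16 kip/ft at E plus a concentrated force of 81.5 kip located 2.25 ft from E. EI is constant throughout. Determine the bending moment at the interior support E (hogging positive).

Insert a hinge at E; M_E is the redundant, and each span becomes simply supported.
Rotations at E on the released spans (each span's end-slope, ×1/EI):
  span DE: point load 59.2 at a = 1.3: Pab(L + a)/(6LEI) = 80.04/EI
  span DE: triangular load, peak 6: 7w₀L³/(360EI) = 32.04/EI
  span EF: triangular load, peak 16: w₀L³/(45EI) = 259.2/EI
  span EF: point load 81.5 at a = 2.25: Pab(L + b)/(6LEI) = 361/EI
  relative rotation θ_0 = (112.1 + 620.2)/EI = 732.3/EI
A unit hogging moment at E produces rotation L₁/(3EI) + L₂/(3EI) = 5.167/EI.
Slope continuity at E: θ_0 = M_E·5.167/EI, so M_E = 732.3/5.167 = 141.7 kip·ft (hogging).

M_E = 141.7 kip·ft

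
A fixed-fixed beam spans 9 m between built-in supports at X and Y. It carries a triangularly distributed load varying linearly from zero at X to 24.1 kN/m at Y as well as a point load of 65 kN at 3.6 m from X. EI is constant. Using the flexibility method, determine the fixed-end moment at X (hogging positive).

M_X = 149.3 kN·m

Release both end moments; the primary structure is a simply-supported span XY with redundants M_X and M_Y.
On the primary (simply-supported) span, the end slopes from the loading are:
  at X: triangular load, peak 24.1: 7w₀L³/(360EI) = 341.6/EI
  at Y: triangular load, peak 24.1: w₀L³/(45EI) = 390.4/EI
  at X: point load 65 at a = 3.6: Pab(L + b)/(6LEI) = 337/EI
  at Y: point load 65 at a = 3.6: Pab(L + a)/(6LEI) = 294.8/EI
  θ_X0 = 678.6/EI,  θ_Y0 = 685.3/EI
Flexibility coefficients: a unit moment at one end gives L/(3EI) there and L/(6EI) at the far end, so f₁₁ = f₂₂ = 3/EI and f₁₂ = f₂₁ = 1.5/EI.
Compatibility — zero rotation at each built-in end:
  3 M_X + 1.5 M_Y = 678.6
  1.5 M_X + 3 M_Y = 685.3
Solving the pair gives M_X = 149.3 kN·m and M_Y = 153.8 kN·m (hogging).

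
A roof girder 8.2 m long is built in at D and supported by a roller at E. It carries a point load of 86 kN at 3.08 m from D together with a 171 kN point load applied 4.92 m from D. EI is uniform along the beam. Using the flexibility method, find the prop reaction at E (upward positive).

R_E = 89.79 kN

Take the reaction at E as the redundant and release it; the primary structure is a cantilever fixed at D.
Deflection at E on the released cantilever, summing each load's contribution:
  point load 86 at a = 3.08: Pa²(3L − a)/(6EI) = 2926/EI
  point load 171 at a = 4.92: Pa²(3L − a)/(6EI) = 13577/EI
  δ_0 = 16503/EI
Tip deflection under a unit load at E: L³/(3EI) = 183.8/EI.
The prop prevents deflection at E: R_E = δ_0/δ_{EE} = 16503/183.8 = 89.79 kN.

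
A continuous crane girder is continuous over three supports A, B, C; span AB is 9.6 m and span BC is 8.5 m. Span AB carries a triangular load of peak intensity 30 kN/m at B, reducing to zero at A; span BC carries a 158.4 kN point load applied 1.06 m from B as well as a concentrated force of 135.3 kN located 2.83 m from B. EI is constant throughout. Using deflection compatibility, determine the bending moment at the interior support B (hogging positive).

M_B = 262.5 kN·m

Insert a hinge at B; M_B is the redundant, and each span becomes simply supported.
Discontinuity in slope at B on the released structure — sum the simple-span end rotations:
  span AB: triangular load, peak 30: w₀L³/(45EI) = 589.8/EI
  span BC: point load 158.4 at a = 1.06: Pab(L + b)/(6LEI) = 390.4/EI
  span BC: point load 135.3 at a = 2.83: Pab(L + b)/(6LEI) = 603.2/EI
  relative rotation θ_0 = (589.8 + 993.6)/EI = 1583/EI
A unit hogging moment at B produces rotation L₁/(3EI) + L₂/(3EI) = 6.033/EI.
Slope continuity at B: θ_0 = M_B·6.033/EI, so M_B = 1583/6.033 = 262.5 kN·m (hogging).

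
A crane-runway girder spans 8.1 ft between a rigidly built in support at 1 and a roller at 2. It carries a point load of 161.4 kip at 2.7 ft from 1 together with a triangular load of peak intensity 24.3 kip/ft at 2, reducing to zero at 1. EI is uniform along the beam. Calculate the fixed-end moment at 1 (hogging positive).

Choose R_2 as the redundant. The primary structure is the cantilever fixed at 1.
Deflection at 2 on the released cantilever, summing each load's contribution:
  point load 161.4 at a = 2.7: Pa²(3L − a)/(6EI) = 4236/EI
  triangular load, peak 24.3 at the free end: 11w₀L⁴/(120EI) = 9589/EI
  δ_0 = 13824/EI
Flexibility coefficient — unit upward force at 2: δ_{22} = L³/(3EI) = 177.1/EI.
Compatibility at 2: δ_0 − R_2·δ_{22} = 0, so R_2 = 13824/177.1 = 78.04 kip.
Moment equilibrium about 1: M_1 = Σ(load moments about 1) − R_2·L = 967.2 − 78.04×8.1 = 335.1 kip·ft.

M_1 = 335.1 kip·ft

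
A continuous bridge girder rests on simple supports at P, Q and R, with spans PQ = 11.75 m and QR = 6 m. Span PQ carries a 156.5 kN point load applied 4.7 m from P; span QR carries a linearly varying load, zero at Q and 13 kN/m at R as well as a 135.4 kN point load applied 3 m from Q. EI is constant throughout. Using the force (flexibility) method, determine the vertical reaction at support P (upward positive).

R_P = 71.33 kN

Insert a hinge at Q; M_Q is the redundant, and each span becomes simply supported.
End slopes at the hinge Q, treating each span as simply supported:
  span PQ: point load 156.5 at a = 4.7: Pab(L + a)/(6LEI) = 1210/EI
  span QR: triangular load, peak 13: 7w₀L³/(360EI) = 54.6/EI
  span QR: point load 135.4 at a = 3: Pab(L + b)/(6LEI) = 304.6/EI
  relative rotation θ_0 = (1210 + 359.2)/EI = 1569/EI
A unit hogging moment at Q produces rotation L₁/(3EI) + L₂/(3EI) = 5.917/EI.
Slope continuity at Q: θ_0 = M_Q·5.917/EI, so M_Q = 1569/5.917 = 265.2 kN·m (hogging).
Span PQ, ΣM about P with M_Q applied at Q: R_Q^{PQ}·11.75 = 735.5 + 265.2, so R_Q^{PQ} = 85.17 kN and R_P = 156.5 − 85.17 = 71.33 kN.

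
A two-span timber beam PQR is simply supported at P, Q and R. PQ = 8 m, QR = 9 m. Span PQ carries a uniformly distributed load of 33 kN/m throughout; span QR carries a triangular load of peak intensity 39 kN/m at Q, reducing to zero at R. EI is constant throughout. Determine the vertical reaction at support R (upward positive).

R_R = 32.31 kN

Take M_Q as the redundant. Released structure: two simple spans PQ and QR with a hinge at Q.
Rotations at Q on the released spans (each span's end-slope, ×1/EI):
  span PQ: UDL 33: wL³/(24EI) = 704/EI
  span QR: triangular load, peak 39: w₀L³/(45EI) = 631.8/EI
  relative rotation θ_0 = (704 + 631.8)/EI = 1336/EI
A unit hogging moment at Q produces rotation L₁/(3EI) + L₂/(3EI) = 5.667/EI.
Slope continuity at Q: θ_0 = M_Q·5.667/EI, so M_Q = 1336/5.667 = 235.7 kN·m (hogging).
Span QR, ΣM about R: R_Q^{QR}·9 = 1053 + 235.7, so R_Q^{QR} = 143.2 kN and R_R = 175.5 − 143.2 = 32.31 kN.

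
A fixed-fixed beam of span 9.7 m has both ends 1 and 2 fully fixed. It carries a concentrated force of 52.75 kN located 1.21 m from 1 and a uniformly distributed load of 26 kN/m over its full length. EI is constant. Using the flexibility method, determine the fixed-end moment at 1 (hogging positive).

M_1 = 252.8 kN·m

Release both end moments; the primary structure is a simply-supported span 12 with redundants M_1 and M_2.
End rotations of the released simple span under the applied load (×1/EI):
  at 1: point load 52.75 at a = 1.21: Pab(L + b)/(6LEI) = 169.4/EI
  at 2: point load 52.75 at a = 1.21: Pab(L + a)/(6LEI) = 101.6/EI
  at 1: UDL 26: wL³/(24EI) = 988.7/EI
  at 2: UDL 26: wL³/(24EI) = 988.7/EI
  θ_10 = 1158/EI,  θ_20 = 1090/EI
Flexibility coefficients: a unit moment at one end gives L/(3EI) there and L/(6EI) at the far end, so f₁₁ = f₂₂ = 3.233/EI and f₁₂ = f₂₁ = 1.617/EI.
Compatibility — zero rotation at each built-in end:
  3.233 M_1 + 1.617 M_2 = 1158
  1.617 M_1 + 3.233 M_2 = 1090
Solving the pair gives M_1 = 252.8 kN·m and M_2 = 210.8 kN·m (hogging).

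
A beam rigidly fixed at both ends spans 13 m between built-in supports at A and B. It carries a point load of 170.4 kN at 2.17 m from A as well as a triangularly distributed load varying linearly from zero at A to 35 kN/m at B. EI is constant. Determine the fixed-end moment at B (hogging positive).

Take the two fixed-end moments M_A, M_B as redundants; the released structure is the simple span AB.
On the primary (simply-supported) span, the end slopes from the loading are:
  at A: point load 170.4 at a = 2.17: Pab(L + b)/(6LEI) = 1223/EI
  at B: point load 170.4 at a = 2.17: Pab(L + a)/(6LEI) = 778.8/EI
  at A: triangular load, peak 35: 7w₀L³/(360EI) = 1495/EI
  at B: triangular load, peak 35: w₀L³/(45EI) = 1709/EI
  θ_A0 = 2719/EI,  θ_B0 = 2488/EI
Flexibility coefficients: a unit moment at one end gives L/(3EI) there and L/(6EI) at the far end, so f₁₁ = f₂₂ = 4.333/EI and f₁₂ = f₂₁ = 2.167/EI.
Compatibility — zero rotation at each built-in end:
  4.333 M_A + 2.167 M_B = 2719
  2.167 M_A + 4.333 M_B = 2488
Solving the pair gives M_A = 453.8 kN·m and M_B = 347.2 kN·m (hogging).

M_B = 347.2 kN·m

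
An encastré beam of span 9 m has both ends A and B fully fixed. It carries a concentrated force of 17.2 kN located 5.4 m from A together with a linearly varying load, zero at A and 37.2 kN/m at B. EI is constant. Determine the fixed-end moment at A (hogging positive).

M_A = 115.3 kN·m

Release both end moments; the primary structure is a simply-supported span AB with redundants M_A and M_B.
End rotations of the released simple span under the applied load (×1/EI):
  at A: point load 17.2 at a = 5.4: Pab(L + b)/(6LEI) = 78.02/EI
  at B: point load 17.2 at a = 5.4: Pab(L + a)/(6LEI) = 89.16/EI
  at A: triangular load, peak 37.2: 7w₀L³/(360EI) = 527.3/EI
  at B: triangular load, peak 37.2: w₀L³/(45EI) = 602.6/EI
  θ_A0 = 605.3/EI,  θ_B0 = 691.8/EI
Flexibility coefficients: a unit moment at one end gives L/(3EI) there and L/(6EI) at the far end, so f₁₁ = f₂₂ = 3/EI and f₁₂ = f₂₁ = 1.5/EI.
Compatibility — zero rotation at each built-in end:
  3 M_A + 1.5 M_B = 605.3
  1.5 M_A + 3 M_B = 691.8
Solving the pair gives M_A = 115.3 kN·m and M_B = 173 kN·m (hogging).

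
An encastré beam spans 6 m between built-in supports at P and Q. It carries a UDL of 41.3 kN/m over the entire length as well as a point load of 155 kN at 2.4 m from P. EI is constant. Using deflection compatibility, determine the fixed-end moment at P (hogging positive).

M_P = 257.8 kN·m

Take the two fixed-end moments M_P, M_Q as redundants; the released structure is the simple span PQ.
On the primary (simply-supported) span, the end slopes from the loading are:
  at P: UDL 41.3: wL³/(24EI) = 371.7/EI
  at Q: UDL 41.3: wL³/(24EI) = 371.7/EI
  at P: point load 155 at a = 2.4: Pab(L + b)/(6LEI) = 357.1/EI
  at Q: point load 155 at a = 2.4: Pab(L + a)/(6LEI) = 312.5/EI
  θ_P0 = 728.8/EI,  θ_Q0 = 684.2/EI
Flexibility coefficients: a unit moment at one end gives L/(3EI) there and L/(6EI) at the far end, so f₁₁ = f₂₂ = 2/EI and f₁₂ = f₂₁ = 1/EI.
Compatibility — zero rotation at each built-in end:
  2 M_P + 1 M_Q = 728.8
  1 M_P + 2 M_Q = 684.2
Solving the pair gives M_P = 257.8 kN·m and M_Q = 213.2 kN·m (hogging).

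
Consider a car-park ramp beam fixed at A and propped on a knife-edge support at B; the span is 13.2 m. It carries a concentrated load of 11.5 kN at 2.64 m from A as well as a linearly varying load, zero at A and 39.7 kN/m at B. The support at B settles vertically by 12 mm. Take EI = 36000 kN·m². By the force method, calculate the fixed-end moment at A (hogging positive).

Release the roller at B. Primary structure: cantilever fixed at A.
Free-end deflection of the primary structure under the applied loading (downward +):
  point load 11.5 at a = 2.64: Pa²(3L − a)/(6EI) = 493.7/EI
  triangular load, peak 39.7 at the free end: 11w₀L⁴/(120EI) = 110484/EI
  δ_0 = 110977/EI
Tip deflection under a unit load at B: L³/(3EI) = 766.7/EI.
With EI = 36000 kN·m²: δ_0 = 3.0827 m and δ_{BB} = 0.021296 m/kN.
Compatibility — the beam at B must follow the support down by 0.012 m: δ_0 − R_B·δ_{BB} = 0.012, so R_B = (3.0827 − 0.012)/0.021296 = 144.2 kN.
Moment equilibrium about A: M_A = Σ(load moments about A) − R_B·L = 2336 − 144.2×13.2 = 432.8 kN·m.

M_A = 432.8 kN·m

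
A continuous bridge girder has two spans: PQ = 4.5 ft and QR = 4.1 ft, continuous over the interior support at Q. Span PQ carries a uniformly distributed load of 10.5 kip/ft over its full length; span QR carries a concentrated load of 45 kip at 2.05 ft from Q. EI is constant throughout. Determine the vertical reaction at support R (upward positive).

R_R = 15.09 kip

Insert a hinge at Q; M_Q is the redundant, and each span becomes simply supported.
End slopes at the hinge Q, treating each span as simply supported:
  span PQ: UDL 10.5: wL³/(24EI) = 39.87/EI
  span QR: point load 45 at a = 2.05: Pab(L + b)/(6LEI) = 47.28/EI
  relative rotation θ_0 = (39.87 + 47.28)/EI = 87.15/EI
A unit hogging moment at Q produces rotation L₁/(3EI) + L₂/(3EI) = 2.867/EI.
Slope continuity at Q: θ_0 = M_Q·2.867/EI, so M_Q = 87.15/2.867 = 30.4 kip·ft (hogging).
Span QR, ΣM about R: R_Q^{QR}·4.1 = 92.25 + 30.4, so R_Q^{QR} = 29.91 kip and R_R = 45 − 29.91 = 15.09 kip.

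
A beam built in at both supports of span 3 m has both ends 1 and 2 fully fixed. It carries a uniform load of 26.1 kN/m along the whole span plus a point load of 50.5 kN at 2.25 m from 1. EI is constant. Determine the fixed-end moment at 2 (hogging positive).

Release both end moments; the primary structure is a simply-supported span 12 with redundants M_1 and M_2.
Simple-span end rotations at 1 and 2 under the given loads:
  at 1: UDL 26.1: wL³/(24EI) = 29.36/EI
  at 2: UDL 26.1: wL³/(24EI) = 29.36/EI
  at 1: point load 50.5 at a = 2.25: Pab(L + b)/(6LEI) = 17.75/EI
  at 2: point load 50.5 at a = 2.25: Pab(L + a)/(6LEI) = 24.86/EI
  θ_10 = 47.12/EI,  θ_20 = 54.22/EI
Flexibility coefficients: a unit moment at one end gives L/(3EI) there and L/(6EI) at the far end, so f₁₁ = f₂₂ = 1/EI and f₁₂ = f₂₁ = 0.5/EI.
Compatibility — zero rotation at each built-in end:
  1 M_1 + 0.5 M_2 = 47.12
  0.5 M_1 + 1 M_2 = 54.22
Solving the pair gives M_1 = 26.68 kN·m and M_2 = 40.88 kN·m (hogging).

M_2 = 40.88 kN·m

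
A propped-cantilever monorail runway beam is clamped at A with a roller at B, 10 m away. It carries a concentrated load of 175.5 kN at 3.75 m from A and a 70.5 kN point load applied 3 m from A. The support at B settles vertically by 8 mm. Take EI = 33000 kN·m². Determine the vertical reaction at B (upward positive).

R_B = 40.17 kN

Take the reaction at B as the redundant and release it; the primary structure is a cantilever fixed at A.
Free-end deflection of the primary structure under the applied loading (downward +):
  point load 175.5 at a = 3.75: Pa²(3L − a)/(6EI) = 10797/EI
  point load 70.5 at a = 3: Pa²(3L − a)/(6EI) = 2855/EI
  δ_0 = 13653/EI
Tip deflection under a unit load at B: L³/(3EI) = 333.3/EI.
With EI = 33000 kN·m²: δ_0 = 0.41372 m and δ_{BB} = 0.010101 m/kN.
Compatibility — the beam at B must follow the support down by 0.008 m: δ_0 − R_B·δ_{BB} = 0.008, so R_B = (0.41372 − 0.008)/0.010101 = 40.17 kN.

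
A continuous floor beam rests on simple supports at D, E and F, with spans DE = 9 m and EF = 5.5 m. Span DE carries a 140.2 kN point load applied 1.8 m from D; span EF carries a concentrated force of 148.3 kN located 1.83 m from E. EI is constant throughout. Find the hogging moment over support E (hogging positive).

M_E = 132.4 kN·m

Release continuity at E by inserting a hinge; the redundant is the internal moment M_E. The primary structure is two simply-supported spans DE and EF.
Rotations at E on the released spans (each span's end-slope, ×1/EI):
  span DE: point load 140.2 at a = 1.8: Pab(L + a)/(6LEI) = 363.4/EI
  span EF: point load 148.3 at a = 1.83: Pab(L + b)/(6LEI) = 276.8/EI
  relative rotation θ_0 = (363.4 + 276.8)/EI = 640.2/EI
A unit hogging moment at E produces rotation L₁/(3EI) + L₂/(3EI) = 4.833/EI.
Compatibility: M_E·(L₁+L₂)/(3EI) = θ_0, giving M_E = 132.4 kN·m (hogging).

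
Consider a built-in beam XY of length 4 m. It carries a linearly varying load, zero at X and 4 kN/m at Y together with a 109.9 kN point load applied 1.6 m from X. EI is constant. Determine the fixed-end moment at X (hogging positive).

M_X = 65.44 kN·m

Take the two fixed-end moments M_X, M_Y as redundants; the released structure is the simple span XY.
End rotations of the released simple span under the applied load (×1/EI):
  at X: triangular load, peak 4: 7w₀L³/(360EI) = 4.978/EI
  at Y: triangular load, peak 4: w₀L³/(45EI) = 5.689/EI
  at X: point load 109.9 at a = 1.6: Pab(L + b)/(6LEI) = 112.5/EI
  at Y: point load 109.9 at a = 1.6: Pab(L + a)/(6LEI) = 98.47/EI
  θ_X0 = 117.5/EI,  θ_Y0 = 104.2/EI
Flexibility coefficients: a unit moment at one end gives L/(3EI) there and L/(6EI) at the far end, so f₁₁ = f₂₂ = 1.333/EI and f₁₂ = f₂₁ = 0.6667/EI.
Compatibility — zero rotation at each built-in end:
  1.333 M_X + 0.6667 M_Y = 117.5
  0.6667 M_X + 1.333 M_Y = 104.2
Solving the pair gives M_X = 65.44 kN·m and M_Y = 45.4 kN·m (hogging).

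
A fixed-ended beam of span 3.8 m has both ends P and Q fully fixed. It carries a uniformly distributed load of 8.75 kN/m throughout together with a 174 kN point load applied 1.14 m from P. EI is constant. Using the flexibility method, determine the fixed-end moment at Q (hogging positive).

Take the two fixed-end moments M_P, M_Q as redundants; the released structure is the simple span PQ.
Simple-span end rotations at P and Q under the given loads:
  at P: UDL 8.75: wL³/(24EI) = 20.01/EI
  at Q: UDL 8.75: wL³/(24EI) = 20.01/EI
  at P: point load 174 at a = 1.14: Pab(L + b)/(6LEI) = 149.5/EI
  at Q: point load 174 at a = 1.14: Pab(L + a)/(6LEI) = 114.3/EI
  θ_P0 = 169.5/EI,  θ_Q0 = 134.3/EI
Flexibility coefficients: a unit moment at one end gives L/(3EI) there and L/(6EI) at the far end, so f₁₁ = f₂₂ = 1.267/EI and f₁₂ = f₂₁ = 0.6333/EI.
Compatibility — zero rotation at each built-in end:
  1.267 M_P + 0.6333 M_Q = 169.5
  0.6333 M_P + 1.267 M_Q = 134.3
Solving the pair gives M_P = 107.7 kN·m and M_Q = 52.18 kN·m (hogging).

M_Q = 52.18 kN·m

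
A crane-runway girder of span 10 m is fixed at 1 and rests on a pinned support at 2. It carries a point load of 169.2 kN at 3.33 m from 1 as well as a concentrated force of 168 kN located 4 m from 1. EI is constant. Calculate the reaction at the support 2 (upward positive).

R_2 = 59.96 kN

Remove the prop at 2; the released (primary) structure is a cantilever built in at 1.
Deflection at 2 on the released cantilever, summing each load's contribution:
  point load 169.2 at a = 3.33: Pa²(3L − a)/(6EI) = 8340/EI
  point load 168 at a = 4: Pa²(3L − a)/(6EI) = 11648/EI
  δ_0 = 19988/EI
Flexibility coefficient — unit upward force at 2: δ_{22} = L³/(3EI) = 333.3/EI.
The prop prevents deflection at 2: R_2 = δ_0/δ_{22} = 19988/333.3 = 59.96 kN.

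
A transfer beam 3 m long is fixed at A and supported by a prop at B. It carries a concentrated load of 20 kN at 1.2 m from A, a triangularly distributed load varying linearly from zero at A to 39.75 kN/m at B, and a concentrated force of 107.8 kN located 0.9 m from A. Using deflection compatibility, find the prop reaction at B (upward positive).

Remove the prop at B; the released (primary) structure is a cantilever built in at A.
Deflection at B on the released cantilever, summing each load's contribution:
  point load 20 at a = 1.2: Pa²(3L − a)/(6EI) = 37.44/EI
  triangular load, peak 39.75 at the free end: 11w₀L⁴/(120EI) = 295.1/EI
  point load 107.8 at a = 0.9: Pa²(3L − a)/(6EI) = 117.9/EI
  δ_0 = 450.5/EI
Tip deflection under a unit load at B: L³/(3EI) = 9/EI.
The prop prevents deflection at B: R_B = δ_0/δ_{BB} = 450.5/9 = 50.05 kN.

R_B = 50.05 kN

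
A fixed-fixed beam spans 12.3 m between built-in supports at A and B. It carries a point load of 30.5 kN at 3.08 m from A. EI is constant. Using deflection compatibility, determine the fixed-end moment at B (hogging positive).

M_B = 17.63 kN·m

Release both end moments; the primary structure is a simply-supported span AB with redundants M_A and M_B.
On the primary (simply-supported) span, the end slopes from the loading are:
  at A: point load 30.5 at a = 3.08: Pab(L + b)/(6LEI) = 252.6/EI
  at B: point load 30.5 at a = 3.08: Pab(L + a)/(6LEI) = 180.5/EI
  θ_A0 = 252.6/EI,  θ_B0 = 180.5/EI
Flexibility coefficients: a unit moment at one end gives L/(3EI) there and L/(6EI) at the far end, so f₁₁ = f₂₂ = 4.1/EI and f₁₂ = f₂₁ = 2.05/EI.
Compatibility — zero rotation at each built-in end:
  4.1 M_A + 2.05 M_B = 252.6
  2.05 M_A + 4.1 M_B = 180.5
Solving the pair gives M_A = 52.78 kN·m and M_B = 17.63 kN·m (hogging).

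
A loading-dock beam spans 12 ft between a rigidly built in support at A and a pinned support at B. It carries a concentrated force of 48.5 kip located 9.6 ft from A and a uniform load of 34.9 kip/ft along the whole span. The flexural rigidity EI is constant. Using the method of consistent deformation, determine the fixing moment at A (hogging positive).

Remove the prop at B; the released (primary) structure is a cantilever built in at A.
Primary-structure tip deflection at B by superposition:
  point load 48.5 at a = 9.6: Pa²(3L − a)/(6EI) = 19667/EI
  UDL 34.9: wL⁴/(8EI) = 90461/EI
  δ_0 = 110128/EI
Tip deflection under a unit load at B: L³/(3EI) = 576/EI.
The prop prevents deflection at B: R_B = δ_0/δ_{BB} = 110128/576 = 191.2 kip.
Moment equilibrium about A: M_A = Σ(load moments about A) − R_B·L = 2978 − 191.2×12 = 684.1 kip·ft.

M_A = 684.1 kip·ft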